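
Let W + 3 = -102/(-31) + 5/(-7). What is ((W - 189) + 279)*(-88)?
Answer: -1710544/217 ≈ -7882.7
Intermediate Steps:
W = -92/217 (W = -3 + (-102/(-31) + 5/(-7)) = -3 + (-102*(-1/31) + 5*(-⅐)) = -3 + (102/31 - 5/7) = -3 + 559/217 = -92/217 ≈ -0.42396)
((W - 189) + 279)*(-88) = ((-92/217 - 189) + 279)*(-88) = (-41105/217 + 279)*(-88) = (19438/217)*(-88) = -1710544/217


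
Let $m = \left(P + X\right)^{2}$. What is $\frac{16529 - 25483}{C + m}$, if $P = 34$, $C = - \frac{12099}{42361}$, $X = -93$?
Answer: $- \frac{189650197}{73723271} \approx -2.5725$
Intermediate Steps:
$C = - \frac{12099}{42361}$ ($C = \left(-12099\right) \frac{1}{42361} = - \frac{12099}{42361} \approx -0.28562$)
$m = 3481$ ($m = \left(34 - 93\right)^{2} = \left(-59\right)^{2} = 3481$)
$\frac{16529 - 25483}{C + m} = \frac{16529 - 25483}{- \frac{12099}{42361} + 3481} = - \frac{8954}{\frac{147446542}{42361}} = \left(-8954\right) \frac{42361}{147446542} = - \frac{189650197}{73723271}$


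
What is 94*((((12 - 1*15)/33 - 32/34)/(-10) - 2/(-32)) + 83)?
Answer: 58475473/7480 ≈ 7817.6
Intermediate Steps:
94*((((12 - 1*15)/33 - 32/34)/(-10) - 2/(-32)) + 83) = 94*((((12 - 15)*(1/33) - 32*1/34)*(-1/10) - 2*(-1/32)) + 83) = 94*(((-3*1/33 - 16/17)*(-1/10) + 1/16) + 83) = 94*(((-1/11 - 16/17)*(-1/10) + 1/16) + 83) = 94*((-193/187*(-1/10) + 1/16) + 83) = 94*((193/1870 + 1/16) + 83) = 94*(2479/14960 + 83) = 94*(1244159/14960) = 58475473/7480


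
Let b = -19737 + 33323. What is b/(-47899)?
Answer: -13586/47899 ≈ -0.28364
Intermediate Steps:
b = 13586
b/(-47899) = 13586/(-47899) = 13586*(-1/47899) = -13586/47899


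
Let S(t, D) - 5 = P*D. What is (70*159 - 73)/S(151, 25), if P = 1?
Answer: 11057/30 ≈ 368.57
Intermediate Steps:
S(t, D) = 5 + D (S(t, D) = 5 + 1*D = 5 + D)
(70*159 - 73)/S(151, 25) = (70*159 - 73)/(5 + 25) = (11130 - 73)/30 = 11057*(1/30) = 11057/30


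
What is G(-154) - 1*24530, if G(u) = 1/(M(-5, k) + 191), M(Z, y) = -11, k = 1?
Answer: -4415399/180 ≈ -24530.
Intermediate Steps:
G(u) = 1/180 (G(u) = 1/(-11 + 191) = 1/180)
G(-154) - 1*24530 = 1/180 - 1*24530 = 1/180 - 24530 = -4415399/180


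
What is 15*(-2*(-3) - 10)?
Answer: -60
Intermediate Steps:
15*(-2*(-3) - 10) = 15*(6 - 10) = 15*(-4) = -60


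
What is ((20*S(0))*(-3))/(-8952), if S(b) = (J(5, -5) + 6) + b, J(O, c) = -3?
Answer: 15/746 ≈ 0.020107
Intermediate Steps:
S(b) = 3 + b (S(b) = (-3 + 6) + b = 3 + b)
((20*S(0))*(-3))/(-8952) = ((20*(3 + 0))*(-3))/(-8952) = ((20*3)*(-3))*(-1/8952) = (60*(-3))*(-1/8952) = -180*(-1/8952) = 15/746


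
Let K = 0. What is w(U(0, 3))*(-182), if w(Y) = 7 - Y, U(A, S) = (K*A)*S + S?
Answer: -728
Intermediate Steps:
U(A, S) = S (U(A, S) = (0*A)*S + S = 0*S + S = 0 + S = S)
w(U(0, 3))*(-182) = (7 - 1*3)*(-182) = (7 - 3)*(-182) = 4*(-182) = -728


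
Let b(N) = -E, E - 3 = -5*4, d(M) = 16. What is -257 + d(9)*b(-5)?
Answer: 15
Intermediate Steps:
E = -17 (E = 3 - 5*4 = 3 - 20 = -17)
b(N) = 17 (b(N) = -1*(-17) = 17)
-257 + d(9)*b(-5) = -257 + 16*17 = -257 + 272 = 15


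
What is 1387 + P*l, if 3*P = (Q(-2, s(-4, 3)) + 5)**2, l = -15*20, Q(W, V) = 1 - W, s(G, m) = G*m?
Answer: -5013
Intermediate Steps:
l = -300
P = 64/3 (P = ((1 - 1*(-2)) + 5)**2/3 = ((1 + 2) + 5)**2/3 = (3 + 5)**2/3 = (1/3)*8**2 = (1/3)*64 = 64/3 ≈ 21.333)
1387 + P*l = 1387 + (64/3)*(-300) = 1387 - 6400 = -5013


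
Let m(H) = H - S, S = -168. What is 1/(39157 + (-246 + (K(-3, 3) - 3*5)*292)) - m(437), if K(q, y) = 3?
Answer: -21421234/35407 ≈ -605.00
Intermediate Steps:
m(H) = 168 + H (m(H) = H - 1*(-168) = H + 168 = 168 + H)
1/(39157 + (-246 + (K(-3, 3) - 3*5)*292)) - m(437) = 1/(39157 + (-246 + (3 - 3*5)*292)) - (168 + 437) = 1/(39157 + (-246 + (3 - 15)*292)) - 1*605 = 1/(39157 + (-246 - 12*292)) - 605 = 1/(39157 + (-246 - 3504)) - 605 = 1/(39157 - 3750) - 605 = 1/35407 - 605 = -21421234/35407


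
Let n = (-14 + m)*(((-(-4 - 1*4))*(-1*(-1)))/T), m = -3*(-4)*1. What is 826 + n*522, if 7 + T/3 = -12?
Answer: 18478/19 ≈ 972.53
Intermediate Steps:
T = -57 (T = -21 + 3*(-12) = -21 - 36 = -57)
m = 12 (m = 12*1 = 12)
n = 16/57 (n = (-14 + 12)*(((-(-4 - 1*4))*(-1*(-1)))/(-57)) = -2*-(-4 - 4)*1*(-1)/57 = -2*-1*(-8)*1*(-1)/57 = -2*8*1*(-1)/57 = -16*(-1)/57 = -2*(-8/57) = 16/57 ≈ 0.28070)
826 + n*522 = 826 + (16/57)*522 = 826 + 2784/19 = 18478/19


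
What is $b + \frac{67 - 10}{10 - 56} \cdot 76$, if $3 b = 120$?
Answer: $- \frac{1246}{23} \approx -54.174$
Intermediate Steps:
$b = 40$ ($b = \frac{1}{3} \cdot 120 = 40$)
$b + \frac{67 - 10}{10 - 56} \cdot 76 = 40 + \frac{67 - 10}{10 - 56} \cdot 76 = 40 + \frac{57}{-46} \cdot 76 = 40 + 57 \left(- \frac{1}{46}\right) 76 = 40 - \frac{2166}{23} = - \frac{1246}{23}$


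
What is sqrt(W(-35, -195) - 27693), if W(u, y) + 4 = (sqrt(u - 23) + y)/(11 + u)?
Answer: sqrt(-3987198 - 6*I*sqrt(58))/12 ≈ 0.0009535 - 166.4*I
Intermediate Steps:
W(u, y) = -4 + (y + sqrt(-23 + u))/(11 + u) (W(u, y) = -4 + (sqrt(u - 23) + y)/(11 + u) = -4 + (sqrt(-23 + u) + y)/(11 + u) = -4 + (y + sqrt(-23 + u))/(11 + u))
sqrt(W(-35, -195) - 27693) = sqrt((-44 - 195 + sqrt(-23 - 35) - 4*(-35))/(11 - 35) - 27693) = sqrt((-44 - 195 + sqrt(-58) + 140)/(-24) - 27693) = sqrt(-(-44 - 195 + I*sqrt(58) + 140)/24 - 27693) = sqrt(-(-99 + I*sqrt(58))/24 - 27693) = sqrt((33/8 - I*sqrt(58)/24) - 27693) = sqrt(-221511/8 - I*sqrt(58)/24)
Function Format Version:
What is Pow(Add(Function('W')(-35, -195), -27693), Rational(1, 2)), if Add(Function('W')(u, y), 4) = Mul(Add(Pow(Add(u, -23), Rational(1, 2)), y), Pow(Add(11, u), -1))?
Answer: Mul(Rational(1, 12), Pow(Add(-3987198, Mul(-6, I, Pow(58, Rational(1, 2)))), Rational(1, 2))) ≈ Add(0.00095350, Mul(-166.40, I))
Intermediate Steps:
Function('W')(u, y) = Add(-4, Mul(Pow(Add(11, u), -1), Add(y, Pow(Add(-23, u), Rational(1, 2))))) (Function('W')(u, y) = Add(-4, Mul(Add(Pow(Add(u, -23), Rational(1, 2)), y), Pow(Add(11, u), -1))) = Add(-4, Mul(Add(Pow(Add(-23, u), Rational(1, 2)), y), Pow(Add(11, u), -1))) = Add(-4, Mul(Add(y, Pow(Add(-23, u), Rational(1, 2))), Pow(Add(11, u), -1))) = Add(-4, Mul(Pow(Add(11, u), -1), Add(y, Pow(Add(-23, u), Rational(1, 2))))))
Pow(Add(Function('W')(-35, -195), -27693), Rational(1, 2)) = Pow(Add(Mul(Pow(Add(11, -35), -1), Add(-44, -195, Pow(Add(-23, -35), Rational(1, 2)), Mul(-4, -35))), -27693), Rational(1, 2)) = Pow(Add(Mul(Pow(-24, -1), Add(-44, -195, Pow(-58, Rational(1, 2)), 140)), -27693), Rational(1, 2)) = Pow(Add(Mul(Rational(-1, 24), Add(-44, -195, Mul(I, Pow(58, Rational(1, 2))), 140)), -27693), Rational(1, 2)) = Pow(Add(Mul(Rational(-1, 24), Add(-99, Mul(I, Pow(58, Rational(1, 2))))), -27693), Rational(1, 2)) = Pow(Add(Add(Rational(33, 8), Mul(Rational(-1, 24), I, Pow(58, Rational(1, 2)))), -27693), Rational(1, 2)) = Pow(Add(Rational(-221511, 8), Mul(Rational(-1, 24), I, Pow(58, Rational(1, 2)))), Rational(1, 2))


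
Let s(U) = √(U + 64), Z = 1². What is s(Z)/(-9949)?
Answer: -√65/9949 ≈ -0.00081036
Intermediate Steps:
Z = 1
s(U) = √(64 + U)
s(Z)/(-9949) = √(64 + 1)/(-9949) = √65*(-1/9949) = -√65/9949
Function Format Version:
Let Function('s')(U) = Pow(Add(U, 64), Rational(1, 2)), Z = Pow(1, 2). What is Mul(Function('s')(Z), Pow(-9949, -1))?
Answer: Mul(Rational(-1, 9949), Pow(65, Rational(1, 2))) ≈ -0.00081036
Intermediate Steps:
Z = 1
Function('s')(U) = Pow(Add(64, U), Rational(1, 2))
Mul(Function('s')(Z), Pow(-9949, -1)) = Mul(Pow(Add(64, 1), Rational(1, 2)), Pow(-9949, -1)) = Mul(Pow(65, Rational(1, 2)), Rational(-1, 9949)) = Mul(Rational(-1, 9949), Pow(65, Rational(1, 2)))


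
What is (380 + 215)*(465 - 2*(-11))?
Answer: 289765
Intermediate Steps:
(380 + 215)*(465 - 2*(-11)) = 595*(465 + 22) = 595*487 = 289765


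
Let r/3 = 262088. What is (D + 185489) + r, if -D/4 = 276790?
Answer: -135407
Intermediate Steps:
D = -1107160 (D = -4*276790 = -1107160)
r = 786264 (r = 3*262088 = 786264)
(D + 185489) + r = (-1107160 + 185489) + 786264 = -921671 + 786264 = -135407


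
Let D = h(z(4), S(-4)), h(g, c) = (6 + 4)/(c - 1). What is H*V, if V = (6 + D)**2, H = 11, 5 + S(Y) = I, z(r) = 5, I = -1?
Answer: 11264/49 ≈ 229.88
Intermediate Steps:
S(Y) = -6 (S(Y) = -5 - 1 = -6)
h(g, c) = 10/(-1 + c)
D = -10/7 (D = 10/(-1 - 6) = 10/(-7) = 10*(-1/7) = -10/7 ≈ -1.4286)
V = 1024/49 (V = (6 - 10/7)**2 = (32/7)**2 = 1024/49 ≈ 20.898)
H*V = 11*(1024/49) = 11264/49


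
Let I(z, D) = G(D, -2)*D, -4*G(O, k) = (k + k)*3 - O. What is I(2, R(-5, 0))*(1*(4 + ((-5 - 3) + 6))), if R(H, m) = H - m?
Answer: -35/2 ≈ -17.500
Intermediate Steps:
G(O, k) = -3*k/2 + O/4 (G(O, k) = -((k + k)*3 - O)/4 = -((2*k)*3 - O)/4 = -(6*k - O)/4 = -(-O + 6*k)/4 = -3*k/2 + O/4)
I(z, D) = D*(3 + D/4) (I(z, D) = (-3/2*(-2) + D/4)*D = (3 + D/4)*D = D*(3 + D/4))
I(2, R(-5, 0))*(1*(4 + ((-5 - 3) + 6))) = ((-5 - 1*0)*(12 + (-5 - 1*0))/4)*(1*(4 + ((-5 - 3) + 6))) = ((-5 + 0)*(12 + (-5 + 0))/4)*(1*(4 + (-8 + 6))) = ((¼)*(-5)*(12 - 5))*(1*(4 - 2)) = ((¼)*(-5)*7)*(1*2) = -35/4*2 = -35/2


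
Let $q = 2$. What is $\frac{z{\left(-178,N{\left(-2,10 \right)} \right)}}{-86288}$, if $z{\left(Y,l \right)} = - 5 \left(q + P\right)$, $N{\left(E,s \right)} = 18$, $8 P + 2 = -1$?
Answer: $\frac{65}{690304} \approx 9.4161 \cdot 10^{-5}$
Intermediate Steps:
$P = - \frac{3}{8}$ ($P = - \frac{1}{4} + \frac{1}{8} \left(-1\right) = - \frac{1}{4} - \frac{1}{8} = - \frac{3}{8} \approx -0.375$)
$z{\left(Y,l \right)} = - \frac{65}{8}$ ($z{\left(Y,l \right)} = - 5 \left(2 - \frac{3}{8}\right) = \left(-5\right) \frac{13}{8} = - \frac{65}{8}$)
$\frac{z{\left(-178,N{\left(-2,10 \right)} \right)}}{-86288} = - \frac{65}{8 \left(-86288\right)} = \left(- \frac{65}{8}\right) \left(- \frac{1}{86288}\right) = \frac{65}{690304}$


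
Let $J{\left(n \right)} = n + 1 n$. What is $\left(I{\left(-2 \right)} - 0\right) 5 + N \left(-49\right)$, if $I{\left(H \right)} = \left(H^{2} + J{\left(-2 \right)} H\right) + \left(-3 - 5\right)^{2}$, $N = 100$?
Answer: $-4520$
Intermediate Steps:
$J{\left(n \right)} = 2 n$ ($J{\left(n \right)} = n + n = 2 n$)
$I{\left(H \right)} = 64 + H^{2} - 4 H$ ($I{\left(H \right)} = \left(H^{2} + 2 \left(-2\right) H\right) + \left(-3 - 5\right)^{2} = \left(H^{2} - 4 H\right) + \left(-8\right)^{2} = \left(H^{2} - 4 H\right) + 64 = 64 + H^{2} - 4 H$)
$\left(I{\left(-2 \right)} - 0\right) 5 + N \left(-49\right) = \left(\left(64 + \left(-2\right)^{2} - -8\right) - 0\right) 5 + 100 \left(-49\right) = \left(\left(64 + 4 + 8\right) + 0\right) 5 - 4900 = \left(76 + 0\right) 5 - 4900 = 76 \cdot 5 - 4900 = 380 - 4900 = -4520$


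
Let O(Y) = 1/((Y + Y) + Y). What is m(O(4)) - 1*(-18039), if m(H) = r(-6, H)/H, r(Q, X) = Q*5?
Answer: 17679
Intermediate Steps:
r(Q, X) = 5*Q
O(Y) = 1/(3*Y) (O(Y) = 1/(2*Y + Y) = 1/(3*Y))
m(H) = -30/H (m(H) = (5*(-6))/H = -30/H)
m(O(4)) - 1*(-18039) = -30/((1/3)/4) - 1*(-18039) = -30/((1/3)*(1/4)) + 18039 = -30/1/12 + 18039 = -30*12 + 18039 = -360 + 18039 = 17679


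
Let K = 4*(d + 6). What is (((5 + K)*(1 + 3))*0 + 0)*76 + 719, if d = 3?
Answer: 719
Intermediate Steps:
K = 36 (K = 4*(3 + 6) = 4*9 = 36)
(((5 + K)*(1 + 3))*0 + 0)*76 + 719 = (((5 + 36)*(1 + 3))*0 + 0)*76 + 719 = ((41*4)*0 + 0)*76 + 719 = (164*0 + 0)*76 + 719 = (0 + 0)*76 + 719 = 0*76 + 719 = 0 + 719 = 719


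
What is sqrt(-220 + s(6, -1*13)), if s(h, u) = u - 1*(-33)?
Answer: 10*I*sqrt(2) ≈ 14.142*I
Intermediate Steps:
s(h, u) = 33 + u (s(h, u) = u + 33 = 33 + u)
sqrt(-220 + s(6, -1*13)) = sqrt(-220 + (33 - 1*13)) = sqrt(-220 + (33 - 13)) = sqrt(-220 + 20) = sqrt(-200) = 10*I*sqrt(2)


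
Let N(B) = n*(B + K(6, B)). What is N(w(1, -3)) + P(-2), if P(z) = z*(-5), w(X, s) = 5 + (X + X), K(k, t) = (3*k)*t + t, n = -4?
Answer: -550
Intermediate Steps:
K(k, t) = t + 3*k*t (K(k, t) = 3*k*t + t = t + 3*k*t)
w(X, s) = 5 + 2*X
N(B) = -80*B (N(B) = -4*(B + B*(1 + 3*6)) = -4*(B + B*(1 + 18)) = -4*(B + B*19) = -4*(B + 19*B) = -80*B)
P(z) = -5*z
N(w(1, -3)) + P(-2) = -80*(5 + 2*1) - 5*(-2) = -80*(5 + 2) + 10 = -80*7 + 10 = -560 + 10 = -550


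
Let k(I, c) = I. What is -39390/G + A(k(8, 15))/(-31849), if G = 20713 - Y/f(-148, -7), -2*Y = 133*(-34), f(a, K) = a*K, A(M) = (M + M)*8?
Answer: -186063098008/97623586649 ≈ -1.9059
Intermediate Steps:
A(M) = 16*M (A(M) = (2*M)*8 = 16*M)
f(a, K) = K*a
Y = 2261 (Y = -133*(-34)/2 = -1/2*(-4522) = 2261)
G = 3065201/148 (G = 20713 - 2261/((-7*(-148))) = 20713 - 2261/1036 = 20713 - 1*323/148 = 20713 - 323/148 = 3065201/148 ≈ 20711.)
-39390/G + A(k(8, 15))/(-31849) = -39390/3065201/148 + (16*8)/(-31849) = -39390*148/3065201 + 128*(-1/31849) = -5829720/3065201 - 128/31849 = -186063098008/97623586649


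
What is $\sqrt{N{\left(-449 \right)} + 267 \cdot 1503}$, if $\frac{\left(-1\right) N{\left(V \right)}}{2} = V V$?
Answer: $i \sqrt{1901} \approx 43.6 i$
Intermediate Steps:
$N{\left(V \right)} = - 2 V^{2}$ ($N{\left(V \right)} = - 2 V V = - 2 V^{2}$)
$\sqrt{N{\left(-449 \right)} + 267 \cdot 1503} = \sqrt{- 2 \left(-449\right)^{2} + 267 \cdot 1503} = \sqrt{\left(-2\right) 201601 + 401301} = \sqrt{-403202 + 401301} = \sqrt{-1901} = i \sqrt{1901}$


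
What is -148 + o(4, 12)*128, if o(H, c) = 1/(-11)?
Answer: -1756/11 ≈ -159.64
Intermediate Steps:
o(H, c) = -1/11
-148 + o(4, 12)*128 = -148 - 1/11*128 = -148 - 128/11 = -1756/11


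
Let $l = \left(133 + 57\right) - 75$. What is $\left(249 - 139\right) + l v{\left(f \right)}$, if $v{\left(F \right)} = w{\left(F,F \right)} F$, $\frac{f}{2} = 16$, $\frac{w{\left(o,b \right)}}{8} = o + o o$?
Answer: $31088750$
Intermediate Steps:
$w{\left(o,b \right)} = 8 o + 8 o^{2}$ ($w{\left(o,b \right)} = 8 \left(o + o o\right) = 8 \left(o + o^{2}\right) = 8 o + 8 o^{2}$)
$f = 32$ ($f = 2 \cdot 16 = 32$)
$v{\left(F \right)} = 8 F^{2} \left(1 + F\right)$ ($v{\left(F \right)} = 8 F \left(1 + F\right) F = 8 F^{2} \left(1 + F\right)$)
$l = 115$ ($l = 190 - 75 = 115$)
$\left(249 - 139\right) + l v{\left(f \right)} = \left(249 - 139\right) + 115 \cdot 8 \cdot 32^{2} \left(1 + 32\right) = \left(249 - 139\right) + 115 \cdot 8 \cdot 1024 \cdot 33 = 110 + 115 \cdot 270336 = 110 + 31088640 = 31088750$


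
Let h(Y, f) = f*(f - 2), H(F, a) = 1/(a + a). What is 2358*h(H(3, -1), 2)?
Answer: 0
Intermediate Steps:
H(F, a) = 1/(2*a)
h(Y, f) = f*(-2 + f)
2358*h(H(3, -1), 2) = 2358*(2*(-2 + 2)) = 2358*(2*0) = 2358*0 = 0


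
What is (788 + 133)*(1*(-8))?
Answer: -7368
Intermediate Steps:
(788 + 133)*(1*(-8)) = 921*(-8) = -7368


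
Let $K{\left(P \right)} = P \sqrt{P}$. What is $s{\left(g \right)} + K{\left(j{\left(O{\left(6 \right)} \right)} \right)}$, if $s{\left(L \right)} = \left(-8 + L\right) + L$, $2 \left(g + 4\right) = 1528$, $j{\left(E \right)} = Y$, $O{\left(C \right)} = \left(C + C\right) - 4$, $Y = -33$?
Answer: $1512 - 33 i \sqrt{33} \approx 1512.0 - 189.57 i$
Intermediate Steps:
$O{\left(C \right)} = -4 + 2 C$ ($O{\left(C \right)} = 2 C - 4 = -4 + 2 C$)
$j{\left(E \right)} = -33$
$K{\left(P \right)} = P^{\frac{3}{2}}$
$g = 760$ ($g = -4 + \frac{1}{2} \cdot 1528 = -4 + 764 = 760$)
$s{\left(L \right)} = -8 + 2 L$
$s{\left(g \right)} + K{\left(j{\left(O{\left(6 \right)} \right)} \right)} = \left(-8 + 2 \cdot 760\right) + \left(-33\right)^{\frac{3}{2}} = \left(-8 + 1520\right) - 33 i \sqrt{33} = 1512 - 33 i \sqrt{33}$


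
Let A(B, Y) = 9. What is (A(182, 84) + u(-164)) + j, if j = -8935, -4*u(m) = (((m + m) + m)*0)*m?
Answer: -8926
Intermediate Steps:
u(m) = 0 (u(m) = -((m + m) + m)*0*m/4 = -(2*m + m)*0*m/4 = -(3*m)*0*m/4 = -0*m = -¼*0 = 0)
(A(182, 84) + u(-164)) + j = (9 + 0) - 8935 = 9 - 8935 = -8926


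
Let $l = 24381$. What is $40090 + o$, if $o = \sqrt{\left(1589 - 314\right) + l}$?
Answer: $40090 + 2 \sqrt{6414} \approx 40250.0$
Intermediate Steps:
$o = 2 \sqrt{6414}$ ($o = \sqrt{\left(1589 - 314\right) + 24381} = \sqrt{1275 + 24381} = \sqrt{25656} = 2 \sqrt{6414} \approx 160.17$)
$40090 + o = 40090 + 2 \sqrt{6414}$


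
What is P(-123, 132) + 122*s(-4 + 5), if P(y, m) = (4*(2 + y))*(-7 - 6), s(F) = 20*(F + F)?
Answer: 11172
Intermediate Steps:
s(F) = 40*F (s(F) = 20*(2*F) = 40*F)
P(y, m) = -104 - 52*y (P(y, m) = (8 + 4*y)*(-13) = -104 - 52*y)
P(-123, 132) + 122*s(-4 + 5) = (-104 - 52*(-123)) + 122*(40*(-4 + 5)) = (-104 + 6396) + 122*(40*1) = 6292 + 122*40 = 6292 + 4880 = 11172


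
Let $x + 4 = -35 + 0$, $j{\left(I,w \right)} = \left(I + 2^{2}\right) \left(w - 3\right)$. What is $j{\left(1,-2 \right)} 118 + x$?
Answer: $-2989$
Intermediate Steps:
$j{\left(I,w \right)} = \left(-3 + w\right) \left(4 + I\right)$ ($j{\left(I,w \right)} = \left(I + 4\right) \left(-3 + w\right) = \left(4 + I\right) \left(-3 + w\right) = \left(-3 + w\right) \left(4 + I\right)$)
$x = -39$ ($x = -4 + \left(-35 + 0\right) = -4 - 35 = -39$)
$j{\left(1,-2 \right)} 118 + x = \left(-12 - 3 + 4 \left(-2\right) + 1 \left(-2\right)\right) 118 - 39 = \left(-12 - 3 - 8 - 2\right) 118 - 39 = \left(-25\right) 118 - 39 = -2950 - 39 = -2989$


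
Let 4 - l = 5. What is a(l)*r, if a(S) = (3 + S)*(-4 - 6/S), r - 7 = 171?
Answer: 712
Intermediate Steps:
l = -1 (l = 4 - 1*5 = 4 - 5 = -1)
r = 178 (r = 7 + 171 = 178)
a(S) = (-4 - 6/S)*(3 + S)
a(l)*r = (-18 - 18/(-1) - 4*(-1))*178 = (-18 - 18*(-1) + 4)*178 = (-18 + 18 + 4)*178 = 4*178 = 712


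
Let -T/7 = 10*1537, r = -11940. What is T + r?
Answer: -119530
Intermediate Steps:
T = -107590 (T = -70*1537 = -7*15370 = -107590)
T + r = -107590 - 11940 = -119530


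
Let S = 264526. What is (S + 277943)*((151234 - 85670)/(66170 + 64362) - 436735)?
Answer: -7731244788057216/32633 ≈ -2.3691e+11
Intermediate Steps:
(S + 277943)*((151234 - 85670)/(66170 + 64362) - 436735) = (264526 + 277943)*((151234 - 85670)/(66170 + 64362) - 436735) = 542469*(65564/130532 - 436735) = 542469*(65564*(1/130532) - 436735) = 542469*(16391/32633 - 436735) = 542469*(-14251956864/32633) = -7731244788057216/32633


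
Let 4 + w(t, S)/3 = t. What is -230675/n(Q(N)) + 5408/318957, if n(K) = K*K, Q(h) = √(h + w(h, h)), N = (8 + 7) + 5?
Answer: -73575038231/21689076 ≈ -3392.3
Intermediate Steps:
w(t, S) = -12 + 3*t
N = 20 (N = 15 + 5 = 20)
Q(h) = √(-12 + 4*h) (Q(h) = √(h + (-12 + 3*h)) = √(-12 + 4*h))
n(K) = K²
-230675/n(Q(N)) + 5408/318957 = -230675*1/(4*(-3 + 20)) + 5408/318957 = -230675/((2*√17)²) + 5408*(1/318957) = -230675/68 + 5408/318957 = -73575038231/21689076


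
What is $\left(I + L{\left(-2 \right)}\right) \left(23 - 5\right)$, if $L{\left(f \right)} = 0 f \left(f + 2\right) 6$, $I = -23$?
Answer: $-414$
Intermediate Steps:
$L{\left(f \right)} = 0$ ($L{\left(f \right)} = 0 f \left(2 + f\right) 6 = 0 \cdot 6 = 0$)
$\left(I + L{\left(-2 \right)}\right) \left(23 - 5\right) = \left(-23 + 0\right) \left(23 - 5\right) = - 23 \left(23 - 5\right) = \left(-23\right) 18 = -414$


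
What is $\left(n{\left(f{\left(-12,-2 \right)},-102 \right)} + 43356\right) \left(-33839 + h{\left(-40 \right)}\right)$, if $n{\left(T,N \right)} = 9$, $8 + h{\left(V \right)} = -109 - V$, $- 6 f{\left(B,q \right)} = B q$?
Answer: $-1470767340$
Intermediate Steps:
$f{\left(B,q \right)} = - \frac{B q}{6}$
$h{\left(V \right)} = -117 - V$ ($h{\left(V \right)} = -8 - \left(109 + V\right) = -117 - V$)
$\left(n{\left(f{\left(-12,-2 \right)},-102 \right)} + 43356\right) \left(-33839 + h{\left(-40 \right)}\right) = \left(9 + 43356\right) \left(-33839 - 77\right) = 43365 \left(-33839 + \left(-117 + 40\right)\right) = 43365 \left(-33839 - 77\right) = 43365 \left(-33916\right) = -1470767340$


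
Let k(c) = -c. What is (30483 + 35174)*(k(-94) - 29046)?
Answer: -1900901464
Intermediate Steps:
(30483 + 35174)*(k(-94) - 29046) = (30483 + 35174)*(-1*(-94) - 29046) = 65657*(94 - 29046) = 65657*(-28952) = -1900901464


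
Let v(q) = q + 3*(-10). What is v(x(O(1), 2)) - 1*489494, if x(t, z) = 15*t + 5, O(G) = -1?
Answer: -489534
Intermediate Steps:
x(t, z) = 5 + 15*t
v(q) = -30 + q (v(q) = q - 30 = -30 + q)
v(x(O(1), 2)) - 1*489494 = (-30 + (5 + 15*(-1))) - 1*489494 = (-30 + (5 - 15)) - 489494 = (-30 - 10) - 489494 = -40 - 489494 = -489534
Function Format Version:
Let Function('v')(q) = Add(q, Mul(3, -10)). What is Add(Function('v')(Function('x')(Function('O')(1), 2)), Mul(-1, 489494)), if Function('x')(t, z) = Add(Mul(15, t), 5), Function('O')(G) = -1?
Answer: -489534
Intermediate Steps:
Function('x')(t, z) = Add(5, Mul(15, t))
Function('v')(q) = Add(-30, q) (Function('v')(q) = Add(q, -30) = Add(-30, q))
Add(Function('v')(Function('x')(Function('O')(1), 2)), Mul(-1, 489494)) = Add(Add(-30, Add(5, Mul(15, -1))), Mul(-1, 489494)) = Add(Add(-30, Add(5, -15)), -489494) = Add(Add(-30, -10), -489494) = Add(-40, -489494) = -489534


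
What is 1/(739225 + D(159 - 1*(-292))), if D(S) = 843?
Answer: 1/740068 ≈ 1.3512e-6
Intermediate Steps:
1/(739225 + D(159 - 1*(-292))) = 1/(739225 + 843) = 1/740068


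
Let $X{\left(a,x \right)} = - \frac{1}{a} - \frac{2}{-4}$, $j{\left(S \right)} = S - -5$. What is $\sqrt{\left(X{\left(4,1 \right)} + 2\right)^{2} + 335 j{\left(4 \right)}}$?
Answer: $\frac{3 \sqrt{5369}}{4} \approx 54.955$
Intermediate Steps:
$j{\left(S \right)} = 5 + S$ ($j{\left(S \right)} = S + 5 = 5 + S$)
$X{\left(a,x \right)} = \frac{1}{2} - \frac{1}{a}$ ($X{\left(a,x \right)} = - \frac{1}{a} - - \frac{1}{2} = - \frac{1}{a} + \frac{1}{2} = \frac{1}{2} - \frac{1}{a}$)
$\sqrt{\left(X{\left(4,1 \right)} + 2\right)^{2} + 335 j{\left(4 \right)}} = \sqrt{\left(\frac{-2 + 4}{2 \cdot 4} + 2\right)^{2} + 335 \left(5 + 4\right)} = \sqrt{\left(\frac{1}{2} \cdot \frac{1}{4} \cdot 2 + 2\right)^{2} + 335 \cdot 9} = \sqrt{\left(\frac{1}{4} + 2\right)^{2} + 3015} = \sqrt{\left(\frac{9}{4}\right)^{2} + 3015} = \sqrt{\frac{81}{16} + 3015} = \sqrt{\frac{48321}{16}} = \frac{3 \sqrt{5369}}{4}$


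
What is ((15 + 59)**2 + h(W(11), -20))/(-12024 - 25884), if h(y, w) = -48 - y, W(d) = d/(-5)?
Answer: -27151/189540 ≈ -0.14325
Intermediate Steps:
W(d) = -d/5 (W(d) = d*(-1/5) = -d/5)
((15 + 59)**2 + h(W(11), -20))/(-12024 - 25884) = ((15 + 59)**2 + (-48 - (-1)*11/5))/(-12024 - 25884) = (74**2 + (-48 - 1*(-11/5)))/(-37908) = (5476 + (-48 + 11/5))*(-1/37908) = (5476 - 229/5)*(-1/37908) = (27151/5)*(-1/37908) = -27151/189540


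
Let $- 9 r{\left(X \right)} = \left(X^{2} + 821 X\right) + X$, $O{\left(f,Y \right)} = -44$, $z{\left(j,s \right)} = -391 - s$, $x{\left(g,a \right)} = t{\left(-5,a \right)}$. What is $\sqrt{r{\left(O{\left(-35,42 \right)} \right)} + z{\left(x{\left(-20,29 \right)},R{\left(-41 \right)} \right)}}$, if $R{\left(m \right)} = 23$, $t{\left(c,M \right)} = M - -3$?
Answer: $\frac{\sqrt{30506}}{3} \approx 58.22$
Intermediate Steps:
$t{\left(c,M \right)} = 3 + M$ ($t{\left(c,M \right)} = M + 3 = 3 + M$)
$x{\left(g,a \right)} = 3 + a$
$r{\left(X \right)} = - \frac{274 X}{3} - \frac{X^{2}}{9}$ ($r{\left(X \right)} = - \frac{\left(X^{2} + 821 X\right) + X}{9} = - \frac{X^{2} + 822 X}{9} = - \frac{274 X}{3} - \frac{X^{2}}{9}$)
$\sqrt{r{\left(O{\left(-35,42 \right)} \right)} + z{\left(x{\left(-20,29 \right)},R{\left(-41 \right)} \right)}} = \sqrt{\left(- \frac{1}{9}\right) \left(-44\right) \left(822 - 44\right) - 414} = \sqrt{\left(- \frac{1}{9}\right) \left(-44\right) 778 - 414} = \sqrt{\frac{34232}{9} - 414} = \sqrt{\frac{30506}{9}} = \frac{\sqrt{30506}}{3}$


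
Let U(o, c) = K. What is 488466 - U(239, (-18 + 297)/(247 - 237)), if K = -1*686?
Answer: 489152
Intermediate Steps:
K = -686
U(o, c) = -686
488466 - U(239, (-18 + 297)/(247 - 237)) = 488466 - 1*(-686) = 488466 + 686 = 489152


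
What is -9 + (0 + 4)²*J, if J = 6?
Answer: 87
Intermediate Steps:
-9 + (0 + 4)²*J = -9 + (0 + 4)²*6 = -9 + 4²*6 = -9 + 16*6 = -9 + 96 = 87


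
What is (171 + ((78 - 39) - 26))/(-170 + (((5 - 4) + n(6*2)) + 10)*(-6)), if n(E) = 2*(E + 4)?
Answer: -46/107 ≈ -0.42991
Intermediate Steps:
n(E) = 8 + 2*E (n(E) = 2*(4 + E) = 8 + 2*E)
(171 + ((78 - 39) - 26))/(-170 + (((5 - 4) + n(6*2)) + 10)*(-6)) = (171 + ((78 - 39) - 26))/(-170 + (((5 - 4) + (8 + 2*(6*2))) + 10)*(-6)) = (171 + (39 - 26))/(-170 + ((1 + (8 + 2*12)) + 10)*(-6)) = (171 + 13)/(-170 + ((1 + (8 + 24)) + 10)*(-6)) = 184/(-170 + ((1 + 32) + 10)*(-6)) = 184/(-170 + (33 + 10)*(-6)) = 184/(-170 + 43*(-6)) = 184/(-170 - 258) = 184/(-428) = 184*(-1/428) = -46/107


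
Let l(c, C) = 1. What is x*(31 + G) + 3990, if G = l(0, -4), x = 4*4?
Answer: 4502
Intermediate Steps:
x = 16
G = 1
x*(31 + G) + 3990 = 16*(31 + 1) + 3990 = 16*32 + 3990 = 512 + 3990 = 4502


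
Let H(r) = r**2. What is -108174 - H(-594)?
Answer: -461010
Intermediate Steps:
-108174 - H(-594) = -108174 - 1*(-594)**2 = -108174 - 1*352836 = -108174 - 352836 = -461010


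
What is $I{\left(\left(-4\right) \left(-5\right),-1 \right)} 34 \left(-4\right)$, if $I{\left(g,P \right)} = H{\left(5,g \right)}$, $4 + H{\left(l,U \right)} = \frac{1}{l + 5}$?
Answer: $\frac{2652}{5} \approx 530.4$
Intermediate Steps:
$H{\left(l,U \right)} = -4 + \frac{1}{5 + l}$ ($H{\left(l,U \right)} = -4 + \frac{1}{l + 5} = -4 + \frac{1}{5 + l}$)
$I{\left(g,P \right)} = - \frac{39}{10}$ ($I{\left(g,P \right)} = \frac{-19 - 20}{5 + 5} = \frac{-19 - 20}{10} = \frac{1}{10} \left(-39\right) = - \frac{39}{10}$)
$I{\left(\left(-4\right) \left(-5\right),-1 \right)} 34 \left(-4\right) = \left(- \frac{39}{10}\right) 34 \left(-4\right) = \left(- \frac{663}{5}\right) \left(-4\right) = \frac{2652}{5}$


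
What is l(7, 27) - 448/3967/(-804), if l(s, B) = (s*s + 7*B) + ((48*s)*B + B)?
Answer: 7445015791/797367 ≈ 9337.0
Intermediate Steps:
l(s, B) = s² + 8*B + 48*B*s (l(s, B) = (s² + 7*B) + (48*B*s + B) = (s² + 7*B) + (B + 48*B*s) = s² + 8*B + 48*B*s)
l(7, 27) - 448/3967/(-804) = (7² + 8*27 + 48*27*7) - 448/3967/(-804) = (49 + 216 + 9072) - 448*1/3967*(-1/804) = 9337 - 448/3967*(-1/804) = 9337 + 112/797367 = 7445015791/797367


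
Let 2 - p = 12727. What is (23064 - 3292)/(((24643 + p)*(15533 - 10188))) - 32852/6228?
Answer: -261575679613/49591781235 ≈ -5.2746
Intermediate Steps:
p = -12725 (p = 2 - 1*12727 = 2 - 12727 = -12725)
(23064 - 3292)/(((24643 + p)*(15533 - 10188))) - 32852/6228 = (23064 - 3292)/(((24643 - 12725)*(15533 - 10188))) - 32852/6228 = 19772/((11918*5345)) - 32852*1/6228 = 19772/63701710 - 8213/1557 = 19772*(1/63701710) - 8213/1557 = 9886/31850855 - 8213/1557 = -261575679613/49591781235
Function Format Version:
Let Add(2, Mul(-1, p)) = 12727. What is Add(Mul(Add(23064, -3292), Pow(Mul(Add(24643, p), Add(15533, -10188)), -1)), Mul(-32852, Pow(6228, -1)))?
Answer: Rational(-261575679613, 49591781235) ≈ -5.2746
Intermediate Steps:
p = -12725 (p = Add(2, Mul(-1, 12727)) = Add(2, -12727) = -12725)
Add(Mul(Add(23064, -3292), Pow(Mul(Add(24643, p), Add(15533, -10188)), -1)), Mul(-32852, Pow(6228, -1))) = Add(Mul(Add(23064, -3292), Pow(Mul(Add(24643, -12725), Add(15533, -10188)), -1)), Mul(-32852, Pow(6228, -1))) = Add(Mul(19772, Pow(Mul(11918, 5345), -1)), Mul(-32852, Rational(1, 6228))) = Add(Mul(19772, Pow(63701710, -1)), Rational(-8213, 1557)) = Add(Mul(19772, Rational(1, 63701710)), Rational(-8213, 1557)) = Add(Rational(9886, 31850855), Rational(-8213, 1557)) = Rational(-261575679613, 49591781235)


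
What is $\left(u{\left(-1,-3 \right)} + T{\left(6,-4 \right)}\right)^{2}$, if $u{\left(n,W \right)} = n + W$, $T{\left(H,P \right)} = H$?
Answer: $4$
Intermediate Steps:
$u{\left(n,W \right)} = W + n$
$\left(u{\left(-1,-3 \right)} + T{\left(6,-4 \right)}\right)^{2} = \left(\left(-3 - 1\right) + 6\right)^{2} = \left(-4 + 6\right)^{2} = 2^{2} = 4$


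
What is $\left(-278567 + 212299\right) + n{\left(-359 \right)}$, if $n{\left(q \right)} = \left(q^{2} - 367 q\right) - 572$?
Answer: $193794$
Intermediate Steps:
$n{\left(q \right)} = -572 + q^{2} - 367 q$
$\left(-278567 + 212299\right) + n{\left(-359 \right)} = \left(-278567 + 212299\right) - \left(-131181 - 128881\right) = -66268 + \left(-572 + 128881 + 131753\right) = -66268 + 260062 = 193794$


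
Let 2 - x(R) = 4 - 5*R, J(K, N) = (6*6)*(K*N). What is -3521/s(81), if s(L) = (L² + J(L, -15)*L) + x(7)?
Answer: 3521/3536346 ≈ 0.00099566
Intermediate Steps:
J(K, N) = 36*K*N (J(K, N) = 36*(K*N) = 36*K*N)
x(R) = -2 + 5*R (x(R) = 2 - (4 - 5*R) = 2 + (-4 + 5*R) = -2 + 5*R)
s(L) = 33 - 539*L² (s(L) = (L² + (36*L*(-15))*L) + (-2 + 5*7) = (L² + (-540*L)*L) + (-2 + 35) = (L² - 540*L²) + 33 = -539*L² + 33 = 33 - 539*L²)
-3521/s(81) = -3521/(33 - 539*81²) = -3521/(33 - 539*6561) = -3521/(33 - 3536379) = -3521/(-3536346) = -3521*(-1/3536346) = 3521/3536346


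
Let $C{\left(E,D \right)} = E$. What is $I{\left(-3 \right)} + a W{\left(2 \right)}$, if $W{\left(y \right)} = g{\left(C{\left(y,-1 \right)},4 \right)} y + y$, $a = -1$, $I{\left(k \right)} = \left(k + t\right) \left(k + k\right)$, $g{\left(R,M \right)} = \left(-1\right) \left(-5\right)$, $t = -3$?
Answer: $24$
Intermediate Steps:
$g{\left(R,M \right)} = 5$
$I{\left(k \right)} = 2 k \left(-3 + k\right)$ ($I{\left(k \right)} = \left(k - 3\right) \left(k + k\right) = \left(-3 + k\right) 2 k = 2 k \left(-3 + k\right)$)
$W{\left(y \right)} = 6 y$ ($W{\left(y \right)} = 5 y + y = 6 y$)
$I{\left(-3 \right)} + a W{\left(2 \right)} = 2 \left(-3\right) \left(-3 - 3\right) - 6 \cdot 2 = 2 \left(-3\right) \left(-6\right) - 12 = 36 - 12 = 24$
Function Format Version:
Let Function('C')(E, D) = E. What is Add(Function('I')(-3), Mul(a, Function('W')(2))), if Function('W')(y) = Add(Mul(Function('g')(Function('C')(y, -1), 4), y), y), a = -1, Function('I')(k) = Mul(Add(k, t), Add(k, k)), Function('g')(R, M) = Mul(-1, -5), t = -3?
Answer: 24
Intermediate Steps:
Function('g')(R, M) = 5
Function('I')(k) = Mul(2, k, Add(-3, k)) (Function('I')(k) = Mul(Add(k, -3), Add(k, k)) = Mul(Add(-3, k), Mul(2, k)) = Mul(2, k, Add(-3, k)))
Function('W')(y) = Mul(6, y) (Function('W')(y) = Add(Mul(5, y), y) = Mul(6, y))
Add(Function('I')(-3), Mul(a, Function('W')(2))) = Add(Mul(2, -3, Add(-3, -3)), Mul(-1, Mul(6, 2))) = Add(Mul(2, -3, -6), Mul(-1, 12)) = Add(36, -12) = 24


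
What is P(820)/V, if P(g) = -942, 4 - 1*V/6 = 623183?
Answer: 157/623179 ≈ 0.00025193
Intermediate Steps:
V = -3739074 (V = 24 - 6*623183 = 24 - 3739098 = -3739074)
P(820)/V = -942/(-3739074) = -942*(-1/3739074) = 157/623179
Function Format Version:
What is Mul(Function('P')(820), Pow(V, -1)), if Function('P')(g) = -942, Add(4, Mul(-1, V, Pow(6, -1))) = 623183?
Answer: Rational(157, 623179) ≈ 0.00025193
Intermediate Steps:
V = -3739074 (V = Add(24, Mul(-6, 623183)) = Add(24, -3739098) = -3739074)
Mul(Function('P')(820), Pow(V, -1)) = Mul(-942, Pow(-3739074, -1)) = Mul(-942, Rational(-1, 3739074)) = Rational(157, 623179)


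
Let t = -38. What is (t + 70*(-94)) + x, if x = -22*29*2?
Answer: -7894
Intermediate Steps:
x = -1276 (x = -638*2 = -1276)
(t + 70*(-94)) + x = (-38 + 70*(-94)) - 1276 = (-38 - 6580) - 1276 = -6618 - 1276 = -7894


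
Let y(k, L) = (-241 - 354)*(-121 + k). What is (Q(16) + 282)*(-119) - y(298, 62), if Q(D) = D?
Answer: 69853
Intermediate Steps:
y(k, L) = 71995 - 595*k (y(k, L) = -595*(-121 + k) = 71995 - 595*k)
(Q(16) + 282)*(-119) - y(298, 62) = (16 + 282)*(-119) - (71995 - 595*298) = 298*(-119) - (71995 - 177310) = -35462 - 1*(-105315) = -35462 + 105315 = 69853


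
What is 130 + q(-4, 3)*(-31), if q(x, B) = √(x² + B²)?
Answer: -25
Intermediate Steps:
q(x, B) = √(B² + x²)
130 + q(-4, 3)*(-31) = 130 + √(3² + (-4)²)*(-31) = 130 + √(9 + 16)*(-31) = 130 + √25*(-31) = 130 + 5*(-31) = 130 - 155 = -25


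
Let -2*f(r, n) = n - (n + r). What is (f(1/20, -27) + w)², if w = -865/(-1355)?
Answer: 51710481/117505600 ≈ 0.44007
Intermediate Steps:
f(r, n) = r/2 (f(r, n) = -(n - (n + r))/2 = -(n + (-n - r))/2 = -(-1)*r/2 = r/2)
w = 173/271 (w = -865*(-1/1355) = 173/271 ≈ 0.63838)
(f(1/20, -27) + w)² = ((½)/20 + 173/271)² = ((½)*(1/20) + 173/271)² = (1/40 + 173/271)² = (7191/10840)² = 51710481/117505600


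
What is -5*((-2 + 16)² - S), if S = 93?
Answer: -515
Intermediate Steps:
-5*((-2 + 16)² - S) = -5*((-2 + 16)² - 1*93) = -5*(14² - 93) = -5*(196 - 93) = -5*103 = -515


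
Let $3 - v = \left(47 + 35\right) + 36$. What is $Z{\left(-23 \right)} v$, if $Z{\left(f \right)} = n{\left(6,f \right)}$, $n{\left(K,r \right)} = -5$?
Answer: $575$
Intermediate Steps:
$Z{\left(f \right)} = -5$
$v = -115$ ($v = 3 - \left(\left(47 + 35\right) + 36\right) = 3 - \left(82 + 36\right) = 3 - 118 = -115$)
$Z{\left(-23 \right)} v = \left(-5\right) \left(-115\right) = 575$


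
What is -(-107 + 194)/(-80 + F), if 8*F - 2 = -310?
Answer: 58/79 ≈ 0.73418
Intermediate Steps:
F = -77/2 (F = ¼ + (⅛)*(-310) = ¼ - 155/4 = -77/2 ≈ -38.500)
-(-107 + 194)/(-80 + F) = -(-107 + 194)/(-80 - 77/2) = -87/(-237/2) = -87*(-2)/237 = -1*(-58/79) = 58/79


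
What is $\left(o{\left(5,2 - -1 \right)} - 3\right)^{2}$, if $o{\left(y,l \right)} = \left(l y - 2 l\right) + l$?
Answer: $81$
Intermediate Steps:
$o{\left(y,l \right)} = - l + l y$ ($o{\left(y,l \right)} = \left(- 2 l + l y\right) + l = - l + l y$)
$\left(o{\left(5,2 - -1 \right)} - 3\right)^{2} = \left(\left(2 - -1\right) \left(-1 + 5\right) - 3\right)^{2} = \left(\left(2 + 1\right) 4 - 3\right)^{2} = \left(3 \cdot 4 - 3\right)^{2} = \left(12 - 3\right)^{2} = 9^{2} = 81$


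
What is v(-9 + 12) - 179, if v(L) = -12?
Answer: -191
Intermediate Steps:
v(-9 + 12) - 179 = -12 - 179 = -191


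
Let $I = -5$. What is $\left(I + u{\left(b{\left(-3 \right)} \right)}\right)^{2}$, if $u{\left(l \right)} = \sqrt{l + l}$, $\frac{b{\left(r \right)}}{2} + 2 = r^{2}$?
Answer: $53 - 20 \sqrt{7} \approx 0.084974$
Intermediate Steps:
$b{\left(r \right)} = -4 + 2 r^{2}$
$u{\left(l \right)} = \sqrt{2} \sqrt{l}$ ($u{\left(l \right)} = \sqrt{2 l} = \sqrt{2} \sqrt{l}$)
$\left(I + u{\left(b{\left(-3 \right)} \right)}\right)^{2} = \left(-5 + \sqrt{2} \sqrt{-4 + 2 \left(-3\right)^{2}}\right)^{2} = \left(-5 + \sqrt{2} \sqrt{-4 + 2 \cdot 9}\right)^{2} = \left(-5 + \sqrt{2} \sqrt{-4 + 18}\right)^{2} = \left(-5 + \sqrt{2} \sqrt{14}\right)^{2} = \left(-5 + 2 \sqrt{7}\right)^{2}$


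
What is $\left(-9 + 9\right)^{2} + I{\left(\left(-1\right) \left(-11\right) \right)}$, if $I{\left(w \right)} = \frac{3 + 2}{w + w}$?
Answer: $\frac{5}{22} \approx 0.22727$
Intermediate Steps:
$I{\left(w \right)} = \frac{5}{2 w}$
$\left(-9 + 9\right)^{2} + I{\left(\left(-1\right) \left(-11\right) \right)} = \left(-9 + 9\right)^{2} + \frac{5}{2 \left(\left(-1\right) \left(-11\right)\right)} = 0^{2} + \frac{5}{2 \cdot 11} = 0 + \frac{5}{2} \cdot \frac{1}{11} = 0 + \frac{5}{22} = \frac{5}{22}$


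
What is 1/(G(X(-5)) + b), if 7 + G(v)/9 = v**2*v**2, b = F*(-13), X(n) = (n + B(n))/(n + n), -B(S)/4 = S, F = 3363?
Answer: -16/699783 ≈ -2.2864e-5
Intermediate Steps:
B(S) = -4*S
X(n) = -3/2 (X(n) = (n - 4*n)/(n + n) = (-3*n)/((2*n)) = (-3*n)*(1/(2*n)) = -3/2)
b = -43719 (b = 3363*(-13) = -43719)
G(v) = -63 + 9*v**4 (G(v) = -63 + 9*(v**2*v**2) = -63 + 9*v**4)
1/(G(X(-5)) + b) = 1/((-63 + 9*(-3/2)**4) - 43719) = 1/((-63 + 9*(81/16)) - 43719) = 1/((-63 + 729/16) - 43719) = 1/(-279/16 - 43719) = 1/(-699783/16) = -16/699783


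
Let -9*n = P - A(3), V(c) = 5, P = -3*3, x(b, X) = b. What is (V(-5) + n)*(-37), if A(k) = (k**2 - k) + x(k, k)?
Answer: -259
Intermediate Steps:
P = -9
A(k) = k**2 (A(k) = (k**2 - k) + k = k**2)
n = 2 (n = -(-9 - 1*3**2)/9 = -(-9 - 1*9)/9 = -(-9 - 9)/9 = -1/9*(-18) = 2)
(V(-5) + n)*(-37) = (5 + 2)*(-37) = 7*(-37) = -259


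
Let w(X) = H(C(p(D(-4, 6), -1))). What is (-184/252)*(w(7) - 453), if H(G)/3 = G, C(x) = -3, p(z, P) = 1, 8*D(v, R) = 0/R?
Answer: 1012/3 ≈ 337.33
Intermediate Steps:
D(v, R) = 0 (D(v, R) = (0/R)/8 = (⅛)*0 = 0)
H(G) = 3*G
w(X) = -9 (w(X) = 3*(-3) = -9)
(-184/252)*(w(7) - 453) = (-184/252)*(-9 - 453) = -184*1/252*(-462) = -46/63*(-462) = 1012/3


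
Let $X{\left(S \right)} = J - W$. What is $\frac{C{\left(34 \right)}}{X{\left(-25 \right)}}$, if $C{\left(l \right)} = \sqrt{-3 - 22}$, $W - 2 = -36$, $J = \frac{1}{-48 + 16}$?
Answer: $\frac{160 i}{1087} \approx 0.14719 i$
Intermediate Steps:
$J = - \frac{1}{32}$ ($J = \frac{1}{-32} = - \frac{1}{32} \approx -0.03125$)
$W = -34$ ($W = 2 - 36 = -34$)
$X{\left(S \right)} = \frac{1087}{32}$ ($X{\left(S \right)} = - \frac{1}{32} - -34 = - \frac{1}{32} + 34 = \frac{1087}{32}$)
$C{\left(l \right)} = 5 i$ ($C{\left(l \right)} = \sqrt{-25} = 5 i$)
$\frac{C{\left(34 \right)}}{X{\left(-25 \right)}} = \frac{5 i}{\frac{1087}{32}} = 5 i \frac{32}{1087} = \frac{160 i}{1087}$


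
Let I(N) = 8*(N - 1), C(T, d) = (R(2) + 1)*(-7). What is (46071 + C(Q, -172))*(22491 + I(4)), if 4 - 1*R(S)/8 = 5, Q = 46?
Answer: 1038391800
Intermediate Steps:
R(S) = -8 (R(S) = 32 - 8*5 = 32 - 40 = -8)
C(T, d) = 49 (C(T, d) = (-8 + 1)*(-7) = -7*(-7) = 49)
I(N) = -8 + 8*N (I(N) = 8*(-1 + N) = -8 + 8*N)
(46071 + C(Q, -172))*(22491 + I(4)) = (46071 + 49)*(22491 + (-8 + 8*4)) = 46120*(22491 + (-8 + 32)) = 46120*(22491 + 24) = 46120*22515 = 1038391800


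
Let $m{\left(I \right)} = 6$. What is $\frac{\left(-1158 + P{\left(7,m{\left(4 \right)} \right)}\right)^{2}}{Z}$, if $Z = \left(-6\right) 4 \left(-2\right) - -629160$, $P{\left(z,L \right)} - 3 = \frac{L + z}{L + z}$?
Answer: $\frac{332929}{157302} \approx 2.1165$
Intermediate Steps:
$P{\left(z,L \right)} = 4$ ($P{\left(z,L \right)} = 3 + \frac{L + z}{L + z} = 3 + 1 = 4$)
$Z = 629208$ ($Z = \left(-24\right) \left(-2\right) + 629160 = 48 + 629160 = 629208$)
$\frac{\left(-1158 + P{\left(7,m{\left(4 \right)} \right)}\right)^{2}}{Z} = \frac{\left(-1158 + 4\right)^{2}}{629208} = \left(-1154\right)^{2} \cdot \frac{1}{629208} = 1331716 \cdot \frac{1}{629208} = \frac{332929}{157302}$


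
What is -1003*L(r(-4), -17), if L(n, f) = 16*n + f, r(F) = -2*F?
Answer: -111333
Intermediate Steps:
L(n, f) = f + 16*n
-1003*L(r(-4), -17) = -1003*(-17 + 16*(-2*(-4))) = -1003*(-17 + 16*8) = -1003*(-17 + 128) = -1003*111 = -111333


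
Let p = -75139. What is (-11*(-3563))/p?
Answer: -39193/75139 ≈ -0.52161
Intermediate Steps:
(-11*(-3563))/p = -11*(-3563)/(-75139) = 39193*(-1/75139) = -39193/75139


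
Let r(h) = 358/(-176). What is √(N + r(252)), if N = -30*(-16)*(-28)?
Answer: I*√26023778/44 ≈ 115.94*I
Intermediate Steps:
r(h) = -179/88 (r(h) = 358*(-1/176) = -179/88)
N = -13440 (N = 480*(-28) = -13440)
√(N + r(252)) = √(-13440 - 179/88) = √(-1182899/88) = I*√26023778/44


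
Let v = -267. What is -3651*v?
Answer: 974817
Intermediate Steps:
-3651*v = -3651*(-267) = 974817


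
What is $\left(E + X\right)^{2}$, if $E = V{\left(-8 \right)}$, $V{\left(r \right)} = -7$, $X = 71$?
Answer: $4096$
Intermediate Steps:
$E = -7$
$\left(E + X\right)^{2} = \left(-7 + 71\right)^{2} = 64^{2} = 4096$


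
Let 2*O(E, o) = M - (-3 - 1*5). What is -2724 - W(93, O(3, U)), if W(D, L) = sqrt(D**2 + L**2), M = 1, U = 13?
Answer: -2724 - 3*sqrt(3853)/2 ≈ -2817.1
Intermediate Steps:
O(E, o) = 9/2 (O(E, o) = (1 - (-3 - 1*5))/2 = (1 - (-3 - 5))/2 = (1 - 1*(-8))/2 = (1 + 8)/2 = (1/2)*9 = 9/2)
-2724 - W(93, O(3, U)) = -2724 - sqrt(93**2 + (9/2)**2) = -2724 - sqrt(8649 + 81/4) = -2724 - sqrt(34677/4) = -2724 - 3*sqrt(3853)/2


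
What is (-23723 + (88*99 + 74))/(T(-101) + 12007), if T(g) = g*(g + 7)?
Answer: -4979/7167 ≈ -0.69471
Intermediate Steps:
T(g) = g*(7 + g)
(-23723 + (88*99 + 74))/(T(-101) + 12007) = (-23723 + (88*99 + 74))/(-101*(7 - 101) + 12007) = (-23723 + (8712 + 74))/(-101*(-94) + 12007) = (-23723 + 8786)/(9494 + 12007) = -14937/21501 = -14937*1/21501 = -4979/7167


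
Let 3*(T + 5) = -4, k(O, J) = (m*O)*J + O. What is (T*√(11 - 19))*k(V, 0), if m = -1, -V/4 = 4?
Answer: 608*I*√2/3 ≈ 286.61*I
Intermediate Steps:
V = -16 (V = -4*4 = -16)
k(O, J) = O - J*O (k(O, J) = (-O)*J + O = -J*O + O = O - J*O)
T = -19/3 (T = -5 + (⅓)*(-4) = -5 - 4/3 = -19/3 ≈ -6.3333)
(T*√(11 - 19))*k(V, 0) = (-19*√(11 - 19)/3)*(-16*(1 - 1*0)) = (-38*I*√2/3)*(-16*(1 + 0)) = (-38*I*√2/3)*(-16*1) = -38*I*√2/3*(-16) = 608*I*√2/3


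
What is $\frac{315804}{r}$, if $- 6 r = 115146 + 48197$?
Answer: $- \frac{1894824}{163343} \approx -11.6$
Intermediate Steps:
$r = - \frac{163343}{6}$ ($r = - \frac{115146 + 48197}{6} = \left(- \frac{1}{6}\right) 163343 = - \frac{163343}{6} \approx -27224.0$)
$\frac{315804}{r} = \frac{315804}{- \frac{163343}{6}} = 315804 \left(- \frac{6}{163343}\right) = - \frac{1894824}{163343}$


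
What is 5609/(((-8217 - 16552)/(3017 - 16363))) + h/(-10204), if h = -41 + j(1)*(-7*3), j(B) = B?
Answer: 381924824667/126371438 ≈ 3022.2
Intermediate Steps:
h = -62 (h = -41 + 1*(-7*3) = -41 + 1*(-21) = -41 - 21 = -62)
5609/(((-8217 - 16552)/(3017 - 16363))) + h/(-10204) = 5609/(((-8217 - 16552)/(3017 - 16363))) - 62/(-10204) = 5609/((-24769/(-13346))) - 62*(-1/10204) = 5609/((-24769*(-1/13346))) + 31/5102 = 5609/(24769/13346) + 31/5102 = 5609*(13346/24769) + 31/5102 = 74857714/24769 + 31/5102 = 381924824667/126371438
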